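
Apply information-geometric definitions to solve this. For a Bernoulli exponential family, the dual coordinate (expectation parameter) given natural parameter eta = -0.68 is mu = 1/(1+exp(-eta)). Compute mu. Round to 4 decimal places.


Dual coordinate (expectation parameter) for Bernoulli:
mu = 1/(1+exp(-eta)).
eta = -0.68.
exp(-eta) = exp(0.68) = 1.973878.
mu = 1/(1+1.973878) = 0.3363

0.3363


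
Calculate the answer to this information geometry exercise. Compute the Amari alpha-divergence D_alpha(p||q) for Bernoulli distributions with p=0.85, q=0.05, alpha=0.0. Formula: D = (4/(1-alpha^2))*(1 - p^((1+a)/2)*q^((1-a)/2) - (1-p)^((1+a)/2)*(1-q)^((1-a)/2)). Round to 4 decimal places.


Amari alpha-divergence:
D = (4/(1-alpha^2))*(1 - p^((1+a)/2)*q^((1-a)/2) - (1-p)^((1+a)/2)*(1-q)^((1-a)/2)).
alpha = 0.0, p = 0.85, q = 0.05.
e1 = (1+alpha)/2 = 0.5, e2 = (1-alpha)/2 = 0.5.
t1 = p^e1 * q^e2 = 0.85^0.5 * 0.05^0.5 = 0.206155.
t2 = (1-p)^e1 * (1-q)^e2 = 0.15^0.5 * 0.95^0.5 = 0.377492.
4/(1-alpha^2) = 4.0.
D = 4.0*(1 - 0.206155 - 0.377492) = 1.6654

1.6654


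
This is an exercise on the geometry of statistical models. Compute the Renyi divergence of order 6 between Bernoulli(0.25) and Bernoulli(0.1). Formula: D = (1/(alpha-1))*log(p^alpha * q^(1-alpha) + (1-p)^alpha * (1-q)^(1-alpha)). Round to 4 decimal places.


Renyi divergence of order alpha between Bernoulli distributions:
D = (1/(alpha-1))*log(p^alpha * q^(1-alpha) + (1-p)^alpha * (1-q)^(1-alpha)).
alpha = 6, p = 0.25, q = 0.1.
p^alpha * q^(1-alpha) = 0.25^6 * 0.1^-5 = 24.414062.
(1-p)^alpha * (1-q)^(1-alpha) = 0.75^6 * 0.9^-5 = 0.301408.
sum = 24.414062 + 0.301408 = 24.715471.
D = (1/5)*log(24.715471) = 0.6415

0.6415


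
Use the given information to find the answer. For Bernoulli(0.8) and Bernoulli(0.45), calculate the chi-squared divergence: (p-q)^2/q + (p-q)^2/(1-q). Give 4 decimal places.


Chi-squared divergence between Bernoulli distributions:
chi^2 = (p-q)^2/q + (p-q)^2/(1-q).
p = 0.8, q = 0.45, p-q = 0.35.
(p-q)^2 = 0.1225.
term1 = 0.1225/0.45 = 0.272222.
term2 = 0.1225/0.55 = 0.222727.
chi^2 = 0.272222 + 0.222727 = 0.4949

0.4949


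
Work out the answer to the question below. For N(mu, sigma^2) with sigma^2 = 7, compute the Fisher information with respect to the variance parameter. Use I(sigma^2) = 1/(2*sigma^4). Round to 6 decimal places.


Fisher information for variance: I(sigma^2) = 1/(2*sigma^4).
sigma^2 = 7, so sigma^4 = 49.
I = 1/(2*49) = 1/98 = 0.010204

0.010204


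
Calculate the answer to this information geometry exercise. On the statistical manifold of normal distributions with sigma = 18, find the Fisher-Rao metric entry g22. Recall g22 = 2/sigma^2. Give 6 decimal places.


For the 2-parameter normal family, the Fisher metric has:
  g11 = 1/sigma^2, g22 = 2/sigma^2.
sigma = 18, sigma^2 = 324.
g22 = 0.006173

0.006173


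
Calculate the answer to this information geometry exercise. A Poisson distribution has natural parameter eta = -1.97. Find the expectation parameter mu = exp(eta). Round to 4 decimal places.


Expectation parameter for Poisson exponential family:
mu = exp(eta).
eta = -1.97.
mu = exp(-1.97) = 0.1395

0.1395


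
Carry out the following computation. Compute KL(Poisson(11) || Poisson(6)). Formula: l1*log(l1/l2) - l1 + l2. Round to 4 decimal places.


KL divergence for Poisson:
KL = l1*log(l1/l2) - l1 + l2.
l1 = 11, l2 = 6.
log(11/6) = 0.606136.
l1*log(l1/l2) = 11 * 0.606136 = 6.667494.
KL = 6.667494 - 11 + 6 = 1.6675

1.6675


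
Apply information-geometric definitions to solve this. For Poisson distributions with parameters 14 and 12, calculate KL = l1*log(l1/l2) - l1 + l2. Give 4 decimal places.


KL divergence for Poisson:
KL = l1*log(l1/l2) - l1 + l2.
l1 = 14, l2 = 12.
log(14/12) = 0.154151.
l1*log(l1/l2) = 14 * 0.154151 = 2.15811.
KL = 2.15811 - 14 + 12 = 0.1581

0.1581


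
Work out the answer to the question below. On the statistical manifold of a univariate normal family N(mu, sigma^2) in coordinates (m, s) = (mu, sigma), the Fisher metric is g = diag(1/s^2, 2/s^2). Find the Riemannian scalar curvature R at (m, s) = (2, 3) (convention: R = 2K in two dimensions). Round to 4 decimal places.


The metric has the form g = (A dm^2 + B ds^2)/s^2 with A = 1, B = 2.
Substitute u = sqrt(A/B)*m: g = B*(du^2 + ds^2)/s^2, i.e. B times the
Poincare upper half-plane metric, which has constant Gaussian curvature -1.
Scaling a 2D metric by a constant c divides the Gaussian curvature by c,
so K = -1/B = -1/(2) = -0.5000 everywhere (the point (m, s) = (2, 3) is irrelevant:
the curvature is constant).
Scalar curvature in dimension 2: R = 2K = -2/(2) = -1.0000.

-1.0000


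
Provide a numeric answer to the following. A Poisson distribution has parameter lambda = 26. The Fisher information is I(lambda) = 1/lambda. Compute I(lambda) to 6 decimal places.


Fisher information for Poisson: I(lambda) = 1/lambda.
lambda = 26.
I(lambda) = 1/26 = 0.038462

0.038462


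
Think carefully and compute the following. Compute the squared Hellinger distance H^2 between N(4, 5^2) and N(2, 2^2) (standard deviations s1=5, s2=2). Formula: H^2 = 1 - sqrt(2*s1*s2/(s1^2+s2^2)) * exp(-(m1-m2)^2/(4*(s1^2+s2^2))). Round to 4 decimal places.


Squared Hellinger distance for Gaussians:
H^2 = 1 - sqrt(2*s1*s2/(s1^2+s2^2)) * exp(-(m1-m2)^2/(4*(s1^2+s2^2))).
s1^2 = 25, s2^2 = 4, s1^2+s2^2 = 29.
sqrt(2*5*2/(29)) = 0.830455.
(m1-m2)^2 = (2)^2 = 4.
exp(-4/(4*29)) = exp(-0.034483) = 0.966105.
H^2 = 1 - 0.830455*0.966105 = 0.1977

0.1977


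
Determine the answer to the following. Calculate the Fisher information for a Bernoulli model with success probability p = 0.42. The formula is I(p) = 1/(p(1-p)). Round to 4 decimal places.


For Bernoulli(p), Fisher information is I(p) = 1/(p*(1-p)).
p = 0.42, 1-p = 0.58.
p*(1-p) = 0.2436.
I(p) = 1/0.2436 = 4.1051

4.1051


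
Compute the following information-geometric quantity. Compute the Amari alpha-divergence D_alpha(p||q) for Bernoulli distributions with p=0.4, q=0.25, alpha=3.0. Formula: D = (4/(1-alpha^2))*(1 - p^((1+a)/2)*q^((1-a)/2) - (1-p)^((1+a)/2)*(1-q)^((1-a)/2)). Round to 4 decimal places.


Amari alpha-divergence:
D = (4/(1-alpha^2))*(1 - p^((1+a)/2)*q^((1-a)/2) - (1-p)^((1+a)/2)*(1-q)^((1-a)/2)).
alpha = 3.0, p = 0.4, q = 0.25.
e1 = (1+alpha)/2 = 2.0, e2 = (1-alpha)/2 = -1.0.
t1 = p^e1 * q^e2 = 0.4^2.0 * 0.25^-1.0 = 0.64.
t2 = (1-p)^e1 * (1-q)^e2 = 0.6^2.0 * 0.75^-1.0 = 0.48.
4/(1-alpha^2) = -0.5.
D = -0.5*(1 - 0.64 - 0.48) = 0.0600

0.0600


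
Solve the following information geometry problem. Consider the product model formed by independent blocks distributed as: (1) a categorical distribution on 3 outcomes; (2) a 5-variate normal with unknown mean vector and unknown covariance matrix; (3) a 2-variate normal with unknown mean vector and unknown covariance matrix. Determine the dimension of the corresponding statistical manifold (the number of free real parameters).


The dimension of a statistical manifold equals the number of free
(independent) real parameters of the model. For a product of independent
blocks the parameter counts add.
- categorical on 3 outcomes (probabilities sum to 1): 3-1 = 2.
- 5-variate normal: 5 (mean) + 5*6/2 = 15 (symmetric covariance) = 20.
- 2-variate normal: 2 (mean) + 2*3/2 = 3 (symmetric covariance) = 5.
Total = 2 + 20 + 5 = 27.
Dimension = 27

27


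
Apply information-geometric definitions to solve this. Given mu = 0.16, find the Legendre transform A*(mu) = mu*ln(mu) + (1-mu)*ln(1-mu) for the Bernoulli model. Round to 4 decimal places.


Legendre transform for Bernoulli:
A*(mu) = mu*log(mu) + (1-mu)*log(1-mu).
mu = 0.16, 1-mu = 0.84.
mu*log(mu) = 0.16*log(0.16) = -0.293213.
(1-mu)*log(1-mu) = 0.84*log(0.84) = -0.146457.
A* = -0.293213 + -0.146457 = -0.4397

-0.4397


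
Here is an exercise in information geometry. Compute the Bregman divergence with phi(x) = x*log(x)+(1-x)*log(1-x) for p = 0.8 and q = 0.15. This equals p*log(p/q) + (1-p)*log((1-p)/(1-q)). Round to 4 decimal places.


Bregman divergence with negative entropy generator:
D = p*log(p/q) + (1-p)*log((1-p)/(1-q)).
p = 0.8, q = 0.15.
p*log(p/q) = 0.8*log(0.8/0.15) = 1.339181.
(1-p)*log((1-p)/(1-q)) = 0.2*log(0.2/0.85) = -0.289384.
D = 1.339181 + -0.289384 = 1.0498

1.0498


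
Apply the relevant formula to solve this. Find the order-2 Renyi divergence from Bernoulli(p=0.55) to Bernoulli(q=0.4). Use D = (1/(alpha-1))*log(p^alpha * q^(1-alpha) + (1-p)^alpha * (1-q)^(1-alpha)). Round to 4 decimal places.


Renyi divergence of order alpha between Bernoulli distributions:
D = (1/(alpha-1))*log(p^alpha * q^(1-alpha) + (1-p)^alpha * (1-q)^(1-alpha)).
alpha = 2, p = 0.55, q = 0.4.
p^alpha * q^(1-alpha) = 0.55^2 * 0.4^-1 = 0.75625.
(1-p)^alpha * (1-q)^(1-alpha) = 0.45^2 * 0.6^-1 = 0.3375.
sum = 0.75625 + 0.3375 = 1.09375.
D = (1/1)*log(1.09375) = 0.0896

0.0896


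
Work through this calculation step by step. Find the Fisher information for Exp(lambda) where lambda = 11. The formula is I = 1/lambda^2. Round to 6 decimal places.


Fisher information for exponential: I(lambda) = 1/lambda^2.
lambda = 11, lambda^2 = 121.
I = 1/121 = 0.008264

0.008264


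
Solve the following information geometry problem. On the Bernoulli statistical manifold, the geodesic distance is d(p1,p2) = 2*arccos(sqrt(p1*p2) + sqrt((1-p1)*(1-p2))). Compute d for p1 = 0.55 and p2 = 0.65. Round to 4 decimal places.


Geodesic distance on Bernoulli manifold:
d(p1,p2) = 2*arccos(sqrt(p1*p2) + sqrt((1-p1)*(1-p2))).
sqrt(p1*p2) = sqrt(0.55*0.65) = 0.597913.
sqrt((1-p1)*(1-p2)) = sqrt(0.45*0.35) = 0.396863.
arg = 0.597913 + 0.396863 = 0.994776.
d = 2*arccos(0.994776) = 0.2045

0.2045


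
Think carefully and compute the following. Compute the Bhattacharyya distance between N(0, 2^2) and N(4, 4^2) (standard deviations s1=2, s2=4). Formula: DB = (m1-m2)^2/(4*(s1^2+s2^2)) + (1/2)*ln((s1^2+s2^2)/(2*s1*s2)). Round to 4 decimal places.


Bhattacharyya distance between two Gaussians:
DB = (m1-m2)^2/(4*(s1^2+s2^2)) + (1/2)*ln((s1^2+s2^2)/(2*s1*s2)).
(m1-m2)^2 = (-4)^2 = 16.
s1^2+s2^2 = 4 + 16 = 20.
term1 = 16/80 = 0.2.
term2 = 0.5*ln(20/16.0) = 0.111572.
DB = 0.2 + 0.111572 = 0.3116

0.3116


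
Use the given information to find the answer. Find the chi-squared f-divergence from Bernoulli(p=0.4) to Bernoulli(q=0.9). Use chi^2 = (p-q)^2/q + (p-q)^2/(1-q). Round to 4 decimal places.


Chi-squared divergence between Bernoulli distributions:
chi^2 = (p-q)^2/q + (p-q)^2/(1-q).
p = 0.4, q = 0.9, p-q = -0.5.
(p-q)^2 = 0.25.
term1 = 0.25/0.9 = 0.277778.
term2 = 0.25/0.1 = 2.5.
chi^2 = 0.277778 + 2.5 = 2.7778

2.7778


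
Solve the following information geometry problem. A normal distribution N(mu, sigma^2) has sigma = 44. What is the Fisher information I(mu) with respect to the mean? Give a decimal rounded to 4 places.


The Fisher information for the mean of a normal distribution is I(mu) = 1/sigma^2.
sigma = 44, so sigma^2 = 1936.
I(mu) = 1/1936 = 0.0005

0.0005


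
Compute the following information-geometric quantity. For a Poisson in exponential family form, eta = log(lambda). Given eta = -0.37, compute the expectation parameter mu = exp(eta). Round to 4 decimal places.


Expectation parameter for Poisson exponential family:
mu = exp(eta).
eta = -0.37.
mu = exp(-0.37) = 0.6907

0.6907


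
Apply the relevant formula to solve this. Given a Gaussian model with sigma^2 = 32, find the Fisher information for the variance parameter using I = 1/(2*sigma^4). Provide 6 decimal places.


Fisher information for variance: I(sigma^2) = 1/(2*sigma^4).
sigma^2 = 32, so sigma^4 = 1024.
I = 1/(2*1024) = 1/2048 = 0.000488

0.000488


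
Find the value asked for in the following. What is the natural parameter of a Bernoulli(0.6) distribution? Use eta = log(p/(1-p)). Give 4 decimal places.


Natural parameter for Bernoulli: eta = log(p/(1-p)).
p = 0.6, 1-p = 0.4.
p/(1-p) = 1.5.
eta = log(1.5) = 0.4055

0.4055


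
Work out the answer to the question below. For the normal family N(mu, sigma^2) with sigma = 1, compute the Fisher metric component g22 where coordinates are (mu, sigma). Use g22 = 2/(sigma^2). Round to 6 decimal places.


For the 2-parameter normal family, the Fisher metric has:
  g11 = 1/sigma^2, g22 = 2/sigma^2.
sigma = 1, sigma^2 = 1.
g22 = 2.000000

2.000000


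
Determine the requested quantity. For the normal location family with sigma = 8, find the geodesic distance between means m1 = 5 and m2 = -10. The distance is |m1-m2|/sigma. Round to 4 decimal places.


On the fixed-variance normal subfamily, geodesic distance = |m1-m2|/sigma.
|5 - -10| = 15.
sigma = 8.
d = 15/8 = 1.8750

1.8750


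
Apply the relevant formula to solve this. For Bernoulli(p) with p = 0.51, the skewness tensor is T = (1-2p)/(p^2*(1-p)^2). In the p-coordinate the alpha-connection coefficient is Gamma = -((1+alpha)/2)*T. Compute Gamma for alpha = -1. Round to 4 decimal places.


Skewness (Amari-Chentsov) tensor: T = (1-2p)/(p^2*(1-p)^2).
p = 0.51, 1-2p = -0.02, p^2 = 0.2601, (1-p)^2 = 0.2401.
T = -0.02/(0.2601 * 0.2401) = -0.320256.
In the p-coordinate, Gamma^(alpha) = Gamma^(0) - (alpha/2)*T with Gamma^(0) = (1/2)*g'(p) = -T/2,
so Gamma^(alpha) = -((1+alpha)/2)*T.
alpha = -1, -(1+alpha)/2 = 0.0.
Gamma = 0.0 * -0.320256 = 0.0000

0.0000


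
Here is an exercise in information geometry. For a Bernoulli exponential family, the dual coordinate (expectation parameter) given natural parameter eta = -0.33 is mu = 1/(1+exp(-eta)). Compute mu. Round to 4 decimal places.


Dual coordinate (expectation parameter) for Bernoulli:
mu = 1/(1+exp(-eta)).
eta = -0.33.
exp(-eta) = exp(0.33) = 1.390968.
mu = 1/(1+1.390968) = 0.4182

0.4182


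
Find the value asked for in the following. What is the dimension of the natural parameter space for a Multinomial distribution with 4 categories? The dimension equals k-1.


Exponential family dimension calculation:
For Multinomial with k=4 categories, dim = k-1 = 3.

3


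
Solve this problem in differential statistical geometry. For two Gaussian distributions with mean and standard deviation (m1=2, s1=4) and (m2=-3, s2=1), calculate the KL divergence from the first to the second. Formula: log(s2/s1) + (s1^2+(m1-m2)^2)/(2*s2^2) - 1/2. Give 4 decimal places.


KL divergence between normal distributions:
KL = log(s2/s1) + (s1^2 + (m1-m2)^2)/(2*s2^2) - 1/2.
log(1/4) = -1.386294.
(4^2 + (2--3)^2)/(2*1^2) = (16 + 25)/2 = 20.5.
KL = -1.386294 + 20.5 - 0.5 = 18.6137

18.6137


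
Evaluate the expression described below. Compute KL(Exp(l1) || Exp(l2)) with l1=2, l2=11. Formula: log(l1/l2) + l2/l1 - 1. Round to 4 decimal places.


KL divergence for exponential family:
KL = log(l1/l2) + l2/l1 - 1.
log(2/11) = -1.704748.
11/2 = 5.5.
KL = -1.704748 + 5.5 - 1 = 2.7953

2.7953


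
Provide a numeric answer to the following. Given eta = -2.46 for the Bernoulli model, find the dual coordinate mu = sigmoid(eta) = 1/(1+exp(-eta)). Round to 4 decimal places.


Dual coordinate (expectation parameter) for Bernoulli:
mu = 1/(1+exp(-eta)).
eta = -2.46.
exp(-eta) = exp(2.46) = 11.704812.
mu = 1/(1+11.704812) = 0.0787

0.0787


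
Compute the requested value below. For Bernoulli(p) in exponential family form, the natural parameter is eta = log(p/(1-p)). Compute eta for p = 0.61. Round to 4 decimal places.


Natural parameter for Bernoulli: eta = log(p/(1-p)).
p = 0.61, 1-p = 0.39.
p/(1-p) = 1.564103.
eta = log(1.564103) = 0.4473

0.4473


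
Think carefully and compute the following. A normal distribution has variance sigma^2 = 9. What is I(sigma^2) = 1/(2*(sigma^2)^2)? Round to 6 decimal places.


Fisher information for variance: I(sigma^2) = 1/(2*sigma^4).
sigma^2 = 9, so sigma^4 = 81.
I = 1/(2*81) = 1/162 = 0.006173

0.006173


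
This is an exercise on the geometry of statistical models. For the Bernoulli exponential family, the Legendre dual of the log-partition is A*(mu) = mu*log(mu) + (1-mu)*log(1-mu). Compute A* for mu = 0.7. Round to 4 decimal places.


Legendre transform for Bernoulli:
A*(mu) = mu*log(mu) + (1-mu)*log(1-mu).
mu = 0.7, 1-mu = 0.3.
mu*log(mu) = 0.7*log(0.7) = -0.249672.
(1-mu)*log(1-mu) = 0.3*log(0.3) = -0.361192.
A* = -0.249672 + -0.361192 = -0.6109

-0.6109


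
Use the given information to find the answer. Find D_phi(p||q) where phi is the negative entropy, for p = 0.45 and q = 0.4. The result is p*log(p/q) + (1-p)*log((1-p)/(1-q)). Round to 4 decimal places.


Bregman divergence with negative entropy generator:
D = p*log(p/q) + (1-p)*log((1-p)/(1-q)).
p = 0.45, q = 0.4.
p*log(p/q) = 0.45*log(0.45/0.4) = 0.053002.
(1-p)*log((1-p)/(1-q)) = 0.55*log(0.55/0.6) = -0.047856.
D = 0.053002 + -0.047856 = 0.0051

0.0051


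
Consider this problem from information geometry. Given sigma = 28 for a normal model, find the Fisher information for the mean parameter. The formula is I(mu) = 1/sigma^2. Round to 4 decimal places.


The Fisher information for the mean of a normal distribution is I(mu) = 1/sigma^2.
sigma = 28, so sigma^2 = 784.
I(mu) = 1/784 = 0.0013

0.0013


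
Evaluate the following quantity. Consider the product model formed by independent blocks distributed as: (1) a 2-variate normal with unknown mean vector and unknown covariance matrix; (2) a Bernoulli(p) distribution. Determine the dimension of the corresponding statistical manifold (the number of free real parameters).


The dimension of a statistical manifold equals the number of free
(independent) real parameters of the model. For a product of independent
blocks the parameter counts add.
- 2-variate normal: 2 (mean) + 2*3/2 = 3 (symmetric covariance) = 5.
- Bernoulli (p): 1.
Total = 5 + 1 = 6.
Dimension = 6

6


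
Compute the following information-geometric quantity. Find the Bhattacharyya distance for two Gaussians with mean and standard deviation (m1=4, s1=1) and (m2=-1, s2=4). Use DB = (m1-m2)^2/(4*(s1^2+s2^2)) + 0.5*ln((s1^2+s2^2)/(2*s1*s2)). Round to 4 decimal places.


Bhattacharyya distance between two Gaussians:
DB = (m1-m2)^2/(4*(s1^2+s2^2)) + (1/2)*ln((s1^2+s2^2)/(2*s1*s2)).
(m1-m2)^2 = (5)^2 = 25.
s1^2+s2^2 = 1 + 16 = 17.
term1 = 25/68 = 0.367647.
term2 = 0.5*ln(17/8.0) = 0.376886.
DB = 0.367647 + 0.376886 = 0.7445

0.7445


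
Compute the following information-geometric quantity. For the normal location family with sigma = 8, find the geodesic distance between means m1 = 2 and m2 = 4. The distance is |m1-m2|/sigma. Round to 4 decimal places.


On the fixed-variance normal subfamily, geodesic distance = |m1-m2|/sigma.
|2 - 4| = 2.
sigma = 8.
d = 2/8 = 0.2500

0.2500


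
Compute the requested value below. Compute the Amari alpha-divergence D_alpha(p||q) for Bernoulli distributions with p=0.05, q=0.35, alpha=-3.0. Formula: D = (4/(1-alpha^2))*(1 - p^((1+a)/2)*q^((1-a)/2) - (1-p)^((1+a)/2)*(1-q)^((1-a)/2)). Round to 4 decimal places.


Amari alpha-divergence:
D = (4/(1-alpha^2))*(1 - p^((1+a)/2)*q^((1-a)/2) - (1-p)^((1+a)/2)*(1-q)^((1-a)/2)).
alpha = -3.0, p = 0.05, q = 0.35.
e1 = (1+alpha)/2 = -1.0, e2 = (1-alpha)/2 = 2.0.
t1 = p^e1 * q^e2 = 0.05^-1.0 * 0.35^2.0 = 2.45.
t2 = (1-p)^e1 * (1-q)^e2 = 0.95^-1.0 * 0.65^2.0 = 0.444737.
4/(1-alpha^2) = -0.5.
D = -0.5*(1 - 2.45 - 0.444737) = 0.9474

0.9474


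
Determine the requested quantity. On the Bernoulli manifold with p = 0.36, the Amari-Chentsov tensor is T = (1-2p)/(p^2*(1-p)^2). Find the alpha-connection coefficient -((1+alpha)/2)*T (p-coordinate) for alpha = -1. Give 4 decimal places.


Skewness (Amari-Chentsov) tensor: T = (1-2p)/(p^2*(1-p)^2).
p = 0.36, 1-2p = 0.28, p^2 = 0.1296, (1-p)^2 = 0.4096.
T = 0.28/(0.1296 * 0.4096) = 5.274643.
In the p-coordinate, Gamma^(alpha) = Gamma^(0) - (alpha/2)*T with Gamma^(0) = (1/2)*g'(p) = -T/2,
so Gamma^(alpha) = -((1+alpha)/2)*T.
alpha = -1, -(1+alpha)/2 = 0.0.
Gamma = 0.0 * 5.274643 = 0.0000

0.0000


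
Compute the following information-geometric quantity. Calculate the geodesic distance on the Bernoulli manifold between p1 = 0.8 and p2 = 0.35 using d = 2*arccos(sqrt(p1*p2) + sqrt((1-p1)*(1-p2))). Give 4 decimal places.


Geodesic distance on Bernoulli manifold:
d(p1,p2) = 2*arccos(sqrt(p1*p2) + sqrt((1-p1)*(1-p2))).
sqrt(p1*p2) = sqrt(0.8*0.35) = 0.52915.
sqrt((1-p1)*(1-p2)) = sqrt(0.2*0.65) = 0.360555.
arg = 0.52915 + 0.360555 = 0.889705.
d = 2*arccos(0.889705) = 0.9482

0.9482


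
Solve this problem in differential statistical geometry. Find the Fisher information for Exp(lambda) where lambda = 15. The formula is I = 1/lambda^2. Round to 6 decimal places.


Fisher information for exponential: I(lambda) = 1/lambda^2.
lambda = 15, lambda^2 = 225.
I = 1/225 = 0.004444

0.004444


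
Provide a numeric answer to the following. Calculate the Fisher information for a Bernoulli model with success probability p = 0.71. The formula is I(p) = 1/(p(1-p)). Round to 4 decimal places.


For Bernoulli(p), Fisher information is I(p) = 1/(p*(1-p)).
p = 0.71, 1-p = 0.29.
p*(1-p) = 0.2059.
I(p) = 1/0.2059 = 4.8567

4.8567


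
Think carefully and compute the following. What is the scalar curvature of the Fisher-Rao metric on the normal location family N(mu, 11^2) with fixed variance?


This family has a single free parameter, so its statistical manifold
is 1-dimensional. The Riemann curvature tensor of any 1-dimensional
Riemannian manifold vanishes identically, so R = 0.

0


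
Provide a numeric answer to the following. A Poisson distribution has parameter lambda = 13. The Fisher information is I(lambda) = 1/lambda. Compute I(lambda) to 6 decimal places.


Fisher information for Poisson: I(lambda) = 1/lambda.
lambda = 13.
I(lambda) = 1/13 = 0.076923

0.076923


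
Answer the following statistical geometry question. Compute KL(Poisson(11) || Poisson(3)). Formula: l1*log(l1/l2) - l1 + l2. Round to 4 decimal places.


KL divergence for Poisson:
KL = l1*log(l1/l2) - l1 + l2.
l1 = 11, l2 = 3.
log(11/3) = 1.299283.
l1*log(l1/l2) = 11 * 1.299283 = 14.292113.
KL = 14.292113 - 11 + 3 = 6.2921

6.2921


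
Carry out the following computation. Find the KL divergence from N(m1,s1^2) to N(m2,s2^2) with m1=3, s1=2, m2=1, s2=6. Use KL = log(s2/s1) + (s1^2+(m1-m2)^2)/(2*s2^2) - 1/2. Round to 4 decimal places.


KL divergence between normal distributions:
KL = log(s2/s1) + (s1^2 + (m1-m2)^2)/(2*s2^2) - 1/2.
log(6/2) = 1.098612.
(2^2 + (3-1)^2)/(2*6^2) = (4 + 4)/72 = 0.111111.
KL = 1.098612 + 0.111111 - 0.5 = 0.7097

0.7097


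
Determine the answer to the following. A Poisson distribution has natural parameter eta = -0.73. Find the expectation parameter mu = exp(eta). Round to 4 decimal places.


Expectation parameter for Poisson exponential family:
mu = exp(eta).
eta = -0.73.
mu = exp(-0.73) = 0.4819

0.4819


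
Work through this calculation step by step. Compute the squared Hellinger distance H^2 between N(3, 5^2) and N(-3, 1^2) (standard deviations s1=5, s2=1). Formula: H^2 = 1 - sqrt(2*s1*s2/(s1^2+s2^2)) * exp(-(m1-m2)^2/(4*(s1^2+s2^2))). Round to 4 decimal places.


Squared Hellinger distance for Gaussians:
H^2 = 1 - sqrt(2*s1*s2/(s1^2+s2^2)) * exp(-(m1-m2)^2/(4*(s1^2+s2^2))).
s1^2 = 25, s2^2 = 1, s1^2+s2^2 = 26.
sqrt(2*5*1/(26)) = 0.620174.
(m1-m2)^2 = (6)^2 = 36.
exp(-36/(4*26)) = exp(-0.346154) = 0.707404.
H^2 = 1 - 0.620174*0.707404 = 0.5613

0.5613


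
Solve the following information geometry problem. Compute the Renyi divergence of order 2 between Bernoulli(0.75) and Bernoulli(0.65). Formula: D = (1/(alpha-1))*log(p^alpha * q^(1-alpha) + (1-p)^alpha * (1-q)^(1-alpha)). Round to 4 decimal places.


Renyi divergence of order alpha between Bernoulli distributions:
D = (1/(alpha-1))*log(p^alpha * q^(1-alpha) + (1-p)^alpha * (1-q)^(1-alpha)).
alpha = 2, p = 0.75, q = 0.65.
p^alpha * q^(1-alpha) = 0.75^2 * 0.65^-1 = 0.865385.
(1-p)^alpha * (1-q)^(1-alpha) = 0.25^2 * 0.35^-1 = 0.178571.
sum = 0.865385 + 0.178571 = 1.043956.
D = (1/1)*log(1.043956) = 0.0430

0.0430


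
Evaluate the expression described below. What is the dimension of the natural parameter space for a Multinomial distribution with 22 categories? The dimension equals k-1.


Exponential family dimension calculation:
For Multinomial with k=22 categories, dim = k-1 = 21.

21


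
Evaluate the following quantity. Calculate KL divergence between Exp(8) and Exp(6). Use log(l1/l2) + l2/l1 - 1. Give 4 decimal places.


KL divergence for exponential family:
KL = log(l1/l2) + l2/l1 - 1.
log(8/6) = 0.287682.
6/8 = 0.75.
KL = 0.287682 + 0.75 - 1 = 0.0377

0.0377


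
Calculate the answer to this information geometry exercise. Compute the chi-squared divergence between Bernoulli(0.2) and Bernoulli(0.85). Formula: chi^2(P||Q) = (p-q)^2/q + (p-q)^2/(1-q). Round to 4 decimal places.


Chi-squared divergence between Bernoulli distributions:
chi^2 = (p-q)^2/q + (p-q)^2/(1-q).
p = 0.2, q = 0.85, p-q = -0.65.
(p-q)^2 = 0.4225.
term1 = 0.4225/0.85 = 0.497059.
term2 = 0.4225/0.15 = 2.816667.
chi^2 = 0.497059 + 2.816667 = 3.3137

3.3137


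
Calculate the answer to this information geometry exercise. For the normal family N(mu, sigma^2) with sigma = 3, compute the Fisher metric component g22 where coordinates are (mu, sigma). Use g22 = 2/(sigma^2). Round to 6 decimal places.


For the 2-parameter normal family, the Fisher metric has:
  g11 = 1/sigma^2, g22 = 2/sigma^2.
sigma = 3, sigma^2 = 9.
g22 = 0.222222

0.222222


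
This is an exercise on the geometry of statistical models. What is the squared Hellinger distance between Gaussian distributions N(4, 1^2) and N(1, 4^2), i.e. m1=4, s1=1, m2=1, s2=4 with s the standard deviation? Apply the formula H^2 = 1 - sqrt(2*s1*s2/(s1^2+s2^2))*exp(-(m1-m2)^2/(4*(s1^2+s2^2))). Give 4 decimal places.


Squared Hellinger distance for Gaussians:
H^2 = 1 - sqrt(2*s1*s2/(s1^2+s2^2)) * exp(-(m1-m2)^2/(4*(s1^2+s2^2))).
s1^2 = 1, s2^2 = 16, s1^2+s2^2 = 17.
sqrt(2*1*4/(17)) = 0.685994.
(m1-m2)^2 = (3)^2 = 9.
exp(-9/(4*17)) = exp(-0.132353) = 0.876032.
H^2 = 1 - 0.685994*0.876032 = 0.3990

0.3990


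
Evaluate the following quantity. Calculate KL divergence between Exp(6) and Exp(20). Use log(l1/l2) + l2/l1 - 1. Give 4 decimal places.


KL divergence for exponential family:
KL = log(l1/l2) + l2/l1 - 1.
log(6/20) = -1.203973.
20/6 = 3.333333.
KL = -1.203973 + 3.333333 - 1 = 1.1294

1.1294


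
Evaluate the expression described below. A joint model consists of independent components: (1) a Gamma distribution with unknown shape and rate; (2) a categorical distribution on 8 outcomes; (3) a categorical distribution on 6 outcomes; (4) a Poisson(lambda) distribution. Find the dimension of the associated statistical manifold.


The dimension of a statistical manifold equals the number of free
(independent) real parameters of the model. For a product of independent
blocks the parameter counts add.
- Gamma (shape, rate): 2.
- categorical on 8 outcomes (probabilities sum to 1): 8-1 = 7.
- categorical on 6 outcomes (probabilities sum to 1): 6-1 = 5.
- Poisson (lambda): 1.
Total = 2 + 7 + 5 + 1 = 15.
Dimension = 15

15


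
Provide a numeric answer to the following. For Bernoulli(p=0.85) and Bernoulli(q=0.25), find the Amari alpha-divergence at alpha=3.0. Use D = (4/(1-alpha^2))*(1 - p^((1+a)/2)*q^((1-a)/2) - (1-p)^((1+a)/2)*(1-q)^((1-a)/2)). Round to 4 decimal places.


Amari alpha-divergence:
D = (4/(1-alpha^2))*(1 - p^((1+a)/2)*q^((1-a)/2) - (1-p)^((1+a)/2)*(1-q)^((1-a)/2)).
alpha = 3.0, p = 0.85, q = 0.25.
e1 = (1+alpha)/2 = 2.0, e2 = (1-alpha)/2 = -1.0.
t1 = p^e1 * q^e2 = 0.85^2.0 * 0.25^-1.0 = 2.89.
t2 = (1-p)^e1 * (1-q)^e2 = 0.15^2.0 * 0.75^-1.0 = 0.03.
4/(1-alpha^2) = -0.5.
D = -0.5*(1 - 2.89 - 0.03) = 0.9600

0.9600


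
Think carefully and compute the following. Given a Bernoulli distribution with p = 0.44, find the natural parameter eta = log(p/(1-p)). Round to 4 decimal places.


Natural parameter for Bernoulli: eta = log(p/(1-p)).
p = 0.44, 1-p = 0.56.
p/(1-p) = 0.785714.
eta = log(0.785714) = -0.2412

-0.2412


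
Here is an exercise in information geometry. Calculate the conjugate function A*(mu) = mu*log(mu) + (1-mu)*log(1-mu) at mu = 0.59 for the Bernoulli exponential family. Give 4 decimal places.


Legendre transform for Bernoulli:
A*(mu) = mu*log(mu) + (1-mu)*log(1-mu).
mu = 0.59, 1-mu = 0.41.
mu*log(mu) = 0.59*log(0.59) = -0.311303.
(1-mu)*log(1-mu) = 0.41*log(0.41) = -0.365555.
A* = -0.311303 + -0.365555 = -0.6769

-0.6769


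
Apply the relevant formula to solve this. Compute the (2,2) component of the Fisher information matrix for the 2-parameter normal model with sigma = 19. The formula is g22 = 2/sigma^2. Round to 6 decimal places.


For the 2-parameter normal family, the Fisher metric has:
  g11 = 1/sigma^2, g22 = 2/sigma^2.
sigma = 19, sigma^2 = 361.
g22 = 0.005540

0.005540


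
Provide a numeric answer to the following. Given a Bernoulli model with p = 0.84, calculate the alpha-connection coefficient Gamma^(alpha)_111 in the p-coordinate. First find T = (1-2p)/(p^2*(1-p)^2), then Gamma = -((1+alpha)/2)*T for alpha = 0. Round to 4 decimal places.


Skewness (Amari-Chentsov) tensor: T = (1-2p)/(p^2*(1-p)^2).
p = 0.84, 1-2p = -0.68, p^2 = 0.7056, (1-p)^2 = 0.0256.
T = -0.68/(0.7056 * 0.0256) = -37.645266.
In the p-coordinate, Gamma^(alpha) = Gamma^(0) - (alpha/2)*T with Gamma^(0) = (1/2)*g'(p) = -T/2,
so Gamma^(alpha) = -((1+alpha)/2)*T.
alpha = 0, -(1+alpha)/2 = -0.5.
Gamma = -0.5 * -37.645266 = 18.8226

18.8226


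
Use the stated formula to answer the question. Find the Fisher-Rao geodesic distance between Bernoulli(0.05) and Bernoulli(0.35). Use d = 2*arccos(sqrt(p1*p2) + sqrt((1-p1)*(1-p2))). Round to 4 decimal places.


Geodesic distance on Bernoulli manifold:
d(p1,p2) = 2*arccos(sqrt(p1*p2) + sqrt((1-p1)*(1-p2))).
sqrt(p1*p2) = sqrt(0.05*0.35) = 0.132288.
sqrt((1-p1)*(1-p2)) = sqrt(0.95*0.65) = 0.785812.
arg = 0.132288 + 0.785812 = 0.918099.
d = 2*arccos(0.918099) = 0.8151

0.8151


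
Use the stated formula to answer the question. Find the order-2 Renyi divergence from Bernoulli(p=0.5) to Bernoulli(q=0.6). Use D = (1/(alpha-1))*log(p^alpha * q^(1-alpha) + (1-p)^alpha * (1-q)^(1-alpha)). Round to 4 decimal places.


Renyi divergence of order alpha between Bernoulli distributions:
D = (1/(alpha-1))*log(p^alpha * q^(1-alpha) + (1-p)^alpha * (1-q)^(1-alpha)).
alpha = 2, p = 0.5, q = 0.6.
p^alpha * q^(1-alpha) = 0.5^2 * 0.6^-1 = 0.416667.
(1-p)^alpha * (1-q)^(1-alpha) = 0.5^2 * 0.4^-1 = 0.625.
sum = 0.416667 + 0.625 = 1.041667.
D = (1/1)*log(1.041667) = 0.0408

0.0408


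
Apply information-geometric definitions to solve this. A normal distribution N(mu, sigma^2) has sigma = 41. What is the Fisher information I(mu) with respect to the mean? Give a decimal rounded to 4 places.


The Fisher information for the mean of a normal distribution is I(mu) = 1/sigma^2.
sigma = 41, so sigma^2 = 1681.
I(mu) = 1/1681 = 0.0006

0.0006


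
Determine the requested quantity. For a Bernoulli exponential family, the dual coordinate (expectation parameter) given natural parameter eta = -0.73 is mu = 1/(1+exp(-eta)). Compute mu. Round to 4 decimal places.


Dual coordinate (expectation parameter) for Bernoulli:
mu = 1/(1+exp(-eta)).
eta = -0.73.
exp(-eta) = exp(0.73) = 2.075081.
mu = 1/(1+2.075081) = 0.3252

0.3252


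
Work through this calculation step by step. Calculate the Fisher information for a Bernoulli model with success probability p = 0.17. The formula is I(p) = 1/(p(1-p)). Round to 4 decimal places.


For Bernoulli(p), Fisher information is I(p) = 1/(p*(1-p)).
p = 0.17, 1-p = 0.83.
p*(1-p) = 0.1411.
I(p) = 1/0.1411 = 7.0872

7.0872


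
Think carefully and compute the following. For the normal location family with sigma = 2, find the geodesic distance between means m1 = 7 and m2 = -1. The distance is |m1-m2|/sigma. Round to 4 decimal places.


On the fixed-variance normal subfamily, geodesic distance = |m1-m2|/sigma.
|7 - -1| = 8.
sigma = 2.
d = 8/2 = 4.0000

4.0000


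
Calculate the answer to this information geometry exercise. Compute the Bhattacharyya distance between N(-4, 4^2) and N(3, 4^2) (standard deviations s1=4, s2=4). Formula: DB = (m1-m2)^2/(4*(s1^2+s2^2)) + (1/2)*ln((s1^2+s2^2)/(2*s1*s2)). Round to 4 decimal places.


Bhattacharyya distance between two Gaussians:
DB = (m1-m2)^2/(4*(s1^2+s2^2)) + (1/2)*ln((s1^2+s2^2)/(2*s1*s2)).
(m1-m2)^2 = (-7)^2 = 49.
s1^2+s2^2 = 16 + 16 = 32.
term1 = 49/128 = 0.382812.
term2 = 0.5*ln(32/32.0) = 0.0.
DB = 0.382812 + 0.0 = 0.3828

0.3828


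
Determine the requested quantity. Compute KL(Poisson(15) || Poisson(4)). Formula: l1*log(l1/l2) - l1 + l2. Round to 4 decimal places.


KL divergence for Poisson:
KL = l1*log(l1/l2) - l1 + l2.
l1 = 15, l2 = 4.
log(15/4) = 1.321756.
l1*log(l1/l2) = 15 * 1.321756 = 19.826338.
KL = 19.826338 - 15 + 4 = 8.8263

8.8263


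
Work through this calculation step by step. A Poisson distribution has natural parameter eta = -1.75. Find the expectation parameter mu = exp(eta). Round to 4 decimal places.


Expectation parameter for Poisson exponential family:
mu = exp(eta).
eta = -1.75.
mu = exp(-1.75) = 0.1738

0.1738


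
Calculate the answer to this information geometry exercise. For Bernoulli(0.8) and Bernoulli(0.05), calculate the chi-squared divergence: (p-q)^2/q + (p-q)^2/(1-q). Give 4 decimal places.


Chi-squared divergence between Bernoulli distributions:
chi^2 = (p-q)^2/q + (p-q)^2/(1-q).
p = 0.8, q = 0.05, p-q = 0.75.
(p-q)^2 = 0.5625.
term1 = 0.5625/0.05 = 11.25.
term2 = 0.5625/0.95 = 0.592105.
chi^2 = 11.25 + 0.592105 = 11.8421

11.8421


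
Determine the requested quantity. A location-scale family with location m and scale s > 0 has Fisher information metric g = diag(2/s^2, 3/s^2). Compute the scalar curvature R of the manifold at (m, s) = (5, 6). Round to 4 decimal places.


The metric has the form g = (A dm^2 + B ds^2)/s^2 with A = 2, B = 3.
Substitute u = sqrt(A/B)*m: g = B*(du^2 + ds^2)/s^2, i.e. B times the
Poincare upper half-plane metric, which has constant Gaussian curvature -1.
Scaling a 2D metric by a constant c divides the Gaussian curvature by c,
so K = -1/B = -1/(3) = -0.3333 everywhere (the point (m, s) = (5, 6) is irrelevant:
the curvature is constant).
Scalar curvature in dimension 2: R = 2K = -2/(3) = -0.6667.

-0.6667


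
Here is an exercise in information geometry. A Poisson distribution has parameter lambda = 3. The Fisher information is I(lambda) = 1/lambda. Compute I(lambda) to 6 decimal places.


Fisher information for Poisson: I(lambda) = 1/lambda.
lambda = 3.
I(lambda) = 1/3 = 0.333333

0.333333


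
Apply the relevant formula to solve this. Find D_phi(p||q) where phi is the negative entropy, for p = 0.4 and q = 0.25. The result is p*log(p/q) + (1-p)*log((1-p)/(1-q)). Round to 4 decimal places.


Bregman divergence with negative entropy generator:
D = p*log(p/q) + (1-p)*log((1-p)/(1-q)).
p = 0.4, q = 0.25.
p*log(p/q) = 0.4*log(0.4/0.25) = 0.188001.
(1-p)*log((1-p)/(1-q)) = 0.6*log(0.6/0.75) = -0.133886.
D = 0.188001 + -0.133886 = 0.0541

0.0541


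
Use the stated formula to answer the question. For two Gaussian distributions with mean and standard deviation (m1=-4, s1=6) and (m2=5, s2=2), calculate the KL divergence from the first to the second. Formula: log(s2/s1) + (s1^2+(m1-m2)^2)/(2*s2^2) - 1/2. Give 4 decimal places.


KL divergence between normal distributions:
KL = log(s2/s1) + (s1^2 + (m1-m2)^2)/(2*s2^2) - 1/2.
log(2/6) = -1.098612.
(6^2 + (-4-5)^2)/(2*2^2) = (36 + 81)/8 = 14.625.
KL = -1.098612 + 14.625 - 0.5 = 13.0264

13.0264


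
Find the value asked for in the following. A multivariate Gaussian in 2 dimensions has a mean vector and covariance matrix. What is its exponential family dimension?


Exponential family dimension calculation:
For 2-dim MVN: mean has 2 params, covariance has 2*3/2 = 3 unique entries.
Total dim = 2 + 3 = 5.

5


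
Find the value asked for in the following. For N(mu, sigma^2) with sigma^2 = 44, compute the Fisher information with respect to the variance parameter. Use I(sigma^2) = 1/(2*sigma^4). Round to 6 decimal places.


Fisher information for variance: I(sigma^2) = 1/(2*sigma^4).
sigma^2 = 44, so sigma^4 = 1936.
I = 1/(2*1936) = 1/3872 = 0.000258

0.000258


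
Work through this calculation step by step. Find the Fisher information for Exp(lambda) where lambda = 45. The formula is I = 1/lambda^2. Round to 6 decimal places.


Fisher information for exponential: I(lambda) = 1/lambda^2.
lambda = 45, lambda^2 = 2025.
I = 1/2025 = 0.000494

0.000494


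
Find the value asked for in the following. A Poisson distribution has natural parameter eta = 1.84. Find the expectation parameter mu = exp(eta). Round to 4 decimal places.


Expectation parameter for Poisson exponential family:
mu = exp(eta).
eta = 1.84.
mu = exp(1.84) = 6.2965

6.2965


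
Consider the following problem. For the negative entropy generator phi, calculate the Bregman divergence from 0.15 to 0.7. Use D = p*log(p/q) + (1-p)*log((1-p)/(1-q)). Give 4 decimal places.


Bregman divergence with negative entropy generator:
D = p*log(p/q) + (1-p)*log((1-p)/(1-q)).
p = 0.15, q = 0.7.
p*log(p/q) = 0.15*log(0.15/0.7) = -0.231067.
(1-p)*log((1-p)/(1-q)) = 0.85*log(0.85/0.3) = 0.885236.
D = -0.231067 + 0.885236 = 0.6542

0.6542


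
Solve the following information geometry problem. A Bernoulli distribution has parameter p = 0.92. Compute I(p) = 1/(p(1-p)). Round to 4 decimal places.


For Bernoulli(p), Fisher information is I(p) = 1/(p*(1-p)).
p = 0.92, 1-p = 0.08.
p*(1-p) = 0.0736.
I(p) = 1/0.0736 = 13.5870

13.5870


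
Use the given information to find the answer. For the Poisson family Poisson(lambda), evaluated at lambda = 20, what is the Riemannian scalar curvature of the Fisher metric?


This family has a single free parameter, so its statistical manifold
is 1-dimensional. The Riemann curvature tensor of any 1-dimensional
Riemannian manifold vanishes identically, so R = 0.

0


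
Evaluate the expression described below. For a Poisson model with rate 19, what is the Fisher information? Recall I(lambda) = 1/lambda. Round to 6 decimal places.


Fisher information for Poisson: I(lambda) = 1/lambda.
lambda = 19.
I(lambda) = 1/19 = 0.052632

0.052632


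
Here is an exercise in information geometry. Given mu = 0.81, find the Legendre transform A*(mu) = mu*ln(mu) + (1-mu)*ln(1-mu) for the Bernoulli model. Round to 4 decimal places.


Legendre transform for Bernoulli:
A*(mu) = mu*log(mu) + (1-mu)*log(1-mu).
mu = 0.81, 1-mu = 0.19.
mu*log(mu) = 0.81*log(0.81) = -0.170684.
(1-mu)*log(1-mu) = 0.19*log(0.19) = -0.315539.
A* = -0.170684 + -0.315539 = -0.4862

-0.4862


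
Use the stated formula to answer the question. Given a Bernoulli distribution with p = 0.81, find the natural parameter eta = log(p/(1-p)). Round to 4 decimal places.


Natural parameter for Bernoulli: eta = log(p/(1-p)).
p = 0.81, 1-p = 0.19.
p/(1-p) = 4.263158.
eta = log(4.263158) = 1.4500

1.4500


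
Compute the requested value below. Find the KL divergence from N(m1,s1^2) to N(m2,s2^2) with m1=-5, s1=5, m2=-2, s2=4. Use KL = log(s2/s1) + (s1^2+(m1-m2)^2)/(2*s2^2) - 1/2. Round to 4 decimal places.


KL divergence between normal distributions:
KL = log(s2/s1) + (s1^2 + (m1-m2)^2)/(2*s2^2) - 1/2.
log(4/5) = -0.223144.
(5^2 + (-5--2)^2)/(2*4^2) = (25 + 9)/32 = 1.0625.
KL = -0.223144 + 1.0625 - 0.5 = 0.3394

0.3394


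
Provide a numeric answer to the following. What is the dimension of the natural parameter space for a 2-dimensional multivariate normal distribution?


Exponential family dimension calculation:
For 2-dim MVN: mean has 2 params, covariance has 2*3/2 = 3 unique entries.
Total dim = 2 + 3 = 5.

5


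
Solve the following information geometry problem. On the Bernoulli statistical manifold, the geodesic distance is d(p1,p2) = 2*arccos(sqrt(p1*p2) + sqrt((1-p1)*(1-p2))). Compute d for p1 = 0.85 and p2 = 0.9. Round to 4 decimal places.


Geodesic distance on Bernoulli manifold:
d(p1,p2) = 2*arccos(sqrt(p1*p2) + sqrt((1-p1)*(1-p2))).
sqrt(p1*p2) = sqrt(0.85*0.9) = 0.874643.
sqrt((1-p1)*(1-p2)) = sqrt(0.15*0.1) = 0.122474.
arg = 0.874643 + 0.122474 = 0.997117.
d = 2*arccos(0.997117) = 0.1519

0.1519
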